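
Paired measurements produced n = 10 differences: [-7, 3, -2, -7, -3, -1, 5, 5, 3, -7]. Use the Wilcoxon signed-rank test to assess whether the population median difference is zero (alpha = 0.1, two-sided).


Step 1: Drop any zero differences (none here) and take |d_i|.
|d| = [7, 3, 2, 7, 3, 1, 5, 5, 3, 7]
Step 2: Midrank |d_i| (ties get averaged ranks).
ranks: |7|->9, |3|->4, |2|->2, |7|->9, |3|->4, |1|->1, |5|->6.5, |5|->6.5, |3|->4, |7|->9
Step 3: Attach original signs; sum ranks with positive sign and with negative sign.
W+ = 4 + 6.5 + 6.5 + 4 = 21
W- = 9 + 2 + 9 + 4 + 1 + 9 = 34
(Check: W+ + W- = 55 should equal n(n+1)/2 = 55.)
Step 4: Test statistic W = min(W+, W-) = 21.
Step 5: Ties in |d|, so use the tie-corrected normal approximation.
        E[W] = n(n+1)/4 = 10*11/4 = 27.5.
        Tie groups: |d|=3 (t=3), |d|=5 (t=2), |d|=7 (t=3); sum(t^3 - t) = 54.
        Var[W] = n(n+1)(2n+1)/24 - sum(t^3-t)/48 = 2310/24 - 54/48 = 95.125.
        z = (W - E[W]) / sqrt(Var[W]) = (21 - 27.5) / 9.7532 = -0.6664.
        Two-sided p = 2*Phi(z) = 0.505125.
Step 6: alpha = 0.1. fail to reject H0.

W+ = 21, W- = 34, W = min = 21, p = 0.505125, fail to reject H0.


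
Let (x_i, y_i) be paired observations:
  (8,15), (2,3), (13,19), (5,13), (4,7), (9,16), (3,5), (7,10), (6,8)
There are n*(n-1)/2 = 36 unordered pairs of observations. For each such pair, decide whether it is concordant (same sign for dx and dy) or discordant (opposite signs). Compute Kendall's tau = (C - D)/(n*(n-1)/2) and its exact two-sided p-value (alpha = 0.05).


Step 1: Enumerate the 36 unordered pairs (i,j) with i<j and classify each by sign(x_j-x_i) * sign(y_j-y_i).
  (1,2):dx=-6,dy=-12->C; (1,3):dx=+5,dy=+4->C; (1,4):dx=-3,dy=-2->C; (1,5):dx=-4,dy=-8->C
  (1,6):dx=+1,dy=+1->C; (1,7):dx=-5,dy=-10->C; (1,8):dx=-1,dy=-5->C; (1,9):dx=-2,dy=-7->C
  (2,3):dx=+11,dy=+16->C; (2,4):dx=+3,dy=+10->C; (2,5):dx=+2,dy=+4->C; (2,6):dx=+7,dy=+13->C
  (2,7):dx=+1,dy=+2->C; (2,8):dx=+5,dy=+7->C; (2,9):dx=+4,dy=+5->C; (3,4):dx=-8,dy=-6->C
  (3,5):dx=-9,dy=-12->C; (3,6):dx=-4,dy=-3->C; (3,7):dx=-10,dy=-14->C; (3,8):dx=-6,dy=-9->C
  (3,9):dx=-7,dy=-11->C; (4,5):dx=-1,dy=-6->C; (4,6):dx=+4,dy=+3->C; (4,7):dx=-2,dy=-8->C
  (4,8):dx=+2,dy=-3->D; (4,9):dx=+1,dy=-5->D; (5,6):dx=+5,dy=+9->C; (5,7):dx=-1,dy=-2->C
  (5,8):dx=+3,dy=+3->C; (5,9):dx=+2,dy=+1->C; (6,7):dx=-6,dy=-11->C; (6,8):dx=-2,dy=-6->C
  (6,9):dx=-3,dy=-8->C; (7,8):dx=+4,dy=+5->C; (7,9):dx=+3,dy=+3->C; (8,9):dx=-1,dy=-2->C
Step 2: C = 34, D = 2, total pairs = 36.
Step 3: tau = (C - D)/(n(n-1)/2) = (34 - 2)/36 = 0.888889.
Step 4: Exact two-sided p-value (enumerate n! = 362880 permutations of y under H0): p = 0.000243.
Step 5: alpha = 0.05. reject H0.

tau_b = 0.8889 (C=34, D=2), p = 0.000243, reject H0.


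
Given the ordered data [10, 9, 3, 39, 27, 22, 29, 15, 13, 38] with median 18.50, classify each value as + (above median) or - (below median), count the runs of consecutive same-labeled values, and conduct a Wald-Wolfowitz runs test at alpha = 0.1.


Step 1: Compute median = 18.50; label A = above, B = below.
Labels in order: BBBAAAABBA  (n_A = 5, n_B = 5)
Step 2: Count runs R = 4.
Step 3: Under H0 (random ordering), E[R] = 2*n_A*n_B/(n_A+n_B) + 1 = 2*5*5/10 + 1 = 6.0000.
        Var[R] = 2*n_A*n_B*(2*n_A*n_B - n_A - n_B) / ((n_A+n_B)^2 * (n_A+n_B-1)) = 2000/900 = 2.2222.
        SD[R] = 1.4907.
Step 4: Continuity-corrected z = (R + 0.5 - E[R]) / SD[R] = (4 + 0.5 - 6.0000) / 1.4907 = -1.0062.
Step 5: Two-sided p-value via normal approximation = 2*(1 - Phi(|z|)) = 0.314305.
Step 6: alpha = 0.1. fail to reject H0.

R = 4, z = -1.0062, p = 0.314305, fail to reject H0.


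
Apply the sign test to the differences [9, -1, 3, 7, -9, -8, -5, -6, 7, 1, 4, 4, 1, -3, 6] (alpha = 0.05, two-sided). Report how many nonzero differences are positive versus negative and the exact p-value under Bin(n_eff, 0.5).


Step 1: Discard zero differences. Original n = 15; n_eff = number of nonzero differences = 15.
Nonzero differences (with sign): +9, -1, +3, +7, -9, -8, -5, -6, +7, +1, +4, +4, +1, -3, +6
Step 2: Count signs: positive = 9, negative = 6.
Step 3: Under H0: P(positive) = 0.5, so the number of positives S ~ Bin(15, 0.5).
Step 4: Two-sided exact p-value = sum of Bin(15,0.5) probabilities at or below the observed probability = 0.607239.
Step 5: alpha = 0.05. fail to reject H0.

n_eff = 15, pos = 9, neg = 6, p = 0.607239, fail to reject H0.


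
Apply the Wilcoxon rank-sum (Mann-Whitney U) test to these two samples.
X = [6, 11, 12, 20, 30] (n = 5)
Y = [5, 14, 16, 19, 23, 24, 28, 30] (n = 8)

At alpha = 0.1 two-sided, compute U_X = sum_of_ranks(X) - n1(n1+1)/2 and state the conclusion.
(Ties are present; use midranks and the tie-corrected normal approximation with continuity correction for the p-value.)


Step 1: Combine and sort all 13 observations; assign midranks.
sorted (value, group): (5,Y), (6,X), (11,X), (12,X), (14,Y), (16,Y), (19,Y), (20,X), (23,Y), (24,Y), (28,Y), (30,X), (30,Y)
ranks: 5->1, 6->2, 11->3, 12->4, 14->5, 16->6, 19->7, 20->8, 23->9, 24->10, 28->11, 30->12.5, 30->12.5
Step 2: Rank sum for X: R1 = 2 + 3 + 4 + 8 + 12.5 = 29.5.
Step 3: U_X = R1 - n1(n1+1)/2 = 29.5 - 5*6/2 = 29.5 - 15 = 14.5.
       U_Y = n1*n2 - U_X = 40 - 14.5 = 25.5.
Step 4: Ties are present, so use the tie-corrected normal approximation (with continuity correction) for the p-value.
Step 5: p-value = 0.463600; compare to alpha = 0.1. fail to reject H0.

U_X = 14.5, p = 0.463600, fail to reject H0 at alpha = 0.1.


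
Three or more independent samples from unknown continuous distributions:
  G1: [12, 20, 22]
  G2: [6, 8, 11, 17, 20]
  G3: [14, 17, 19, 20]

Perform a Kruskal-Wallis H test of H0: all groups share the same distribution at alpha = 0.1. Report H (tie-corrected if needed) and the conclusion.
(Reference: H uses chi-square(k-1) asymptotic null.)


Step 1: Combine all N = 12 observations and assign midranks.
sorted (value, group, rank): (6,G2,1), (8,G2,2), (11,G2,3), (12,G1,4), (14,G3,5), (17,G2,6.5), (17,G3,6.5), (19,G3,8), (20,G1,10), (20,G2,10), (20,G3,10), (22,G1,12)
Step 2: Sum ranks within each group.
R_1 = 26 (n_1 = 3)
R_2 = 22.5 (n_2 = 5)
R_3 = 29.5 (n_3 = 4)
Step 3: H = 12/(N(N+1)) * sum(R_i^2/n_i) - 3(N+1)
     = 12/(12*13) * (26^2/3 + 22.5^2/5 + 29.5^2/4) - 3*13
     = 0.076923 * 544.146 - 39
     = 2.857372.
Step 4: Ties present; correction factor C = 1 - 30/(12^3 - 12) = 0.982517. Corrected H = 2.857372 / 0.982517 = 2.908215.
Step 5: Under H0, H ~ chi^2(2); p-value = 0.233609.
Step 6: alpha = 0.1. fail to reject H0.

H = 2.9082, df = 2, p = 0.233609, fail to reject H0.


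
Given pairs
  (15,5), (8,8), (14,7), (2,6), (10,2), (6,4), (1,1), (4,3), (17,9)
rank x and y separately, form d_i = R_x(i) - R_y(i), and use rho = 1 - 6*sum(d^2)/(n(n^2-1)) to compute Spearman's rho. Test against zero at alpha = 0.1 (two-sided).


Step 1: Rank x and y separately (midranks; no ties here).
rank(x): 15->8, 8->5, 14->7, 2->2, 10->6, 6->4, 1->1, 4->3, 17->9
rank(y): 5->5, 8->8, 7->7, 6->6, 2->2, 4->4, 1->1, 3->3, 9->9
Step 2: d_i = R_x(i) - R_y(i); compute d_i^2.
  (8-5)^2=9, (5-8)^2=9, (7-7)^2=0, (2-6)^2=16, (6-2)^2=16, (4-4)^2=0, (1-1)^2=0, (3-3)^2=0, (9-9)^2=0
sum(d^2) = 50.
Step 3: rho = 1 - 6*50 / (9*(9^2 - 1)) = 1 - 300/720 = 0.583333.
Step 4: Under H0, t = rho * sqrt((n-2)/(1-rho^2)) = 1.9001 ~ t(7).
Step 5: Two-sided p-value from the t-distribution with 7 df = 0.099186.
Step 6: alpha = 0.1. reject H0.

rho = 0.5833, p = 0.099186, reject H0 at alpha = 0.1.


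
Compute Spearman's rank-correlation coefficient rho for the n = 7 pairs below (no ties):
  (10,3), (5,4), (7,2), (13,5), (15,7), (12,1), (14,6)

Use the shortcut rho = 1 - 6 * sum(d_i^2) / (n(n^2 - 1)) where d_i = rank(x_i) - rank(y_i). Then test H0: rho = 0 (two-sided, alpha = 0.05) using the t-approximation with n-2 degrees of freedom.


Step 1: Rank x and y separately (midranks; no ties here).
rank(x): 10->3, 5->1, 7->2, 13->5, 15->7, 12->4, 14->6
rank(y): 3->3, 4->4, 2->2, 5->5, 7->7, 1->1, 6->6
Step 2: d_i = R_x(i) - R_y(i); compute d_i^2.
  (3-3)^2=0, (1-4)^2=9, (2-2)^2=0, (5-5)^2=0, (7-7)^2=0, (4-1)^2=9, (6-6)^2=0
sum(d^2) = 18.
Step 3: rho = 1 - 6*18 / (7*(7^2 - 1)) = 1 - 108/336 = 0.678571.
Step 4: Under H0, t = rho * sqrt((n-2)/(1-rho^2)) = 2.0657 ~ t(5).
Step 5: Two-sided p-value from the t-distribution with 5 df = 0.093750.
Step 6: alpha = 0.05. fail to reject H0.

rho = 0.6786, p = 0.093750, fail to reject H0 at alpha = 0.05.


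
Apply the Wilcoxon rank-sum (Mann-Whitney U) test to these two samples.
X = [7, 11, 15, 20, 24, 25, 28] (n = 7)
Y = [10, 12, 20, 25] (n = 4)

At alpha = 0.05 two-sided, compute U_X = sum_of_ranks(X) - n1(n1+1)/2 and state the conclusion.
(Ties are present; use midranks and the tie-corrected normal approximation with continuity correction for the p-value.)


Step 1: Combine and sort all 11 observations; assign midranks.
sorted (value, group): (7,X), (10,Y), (11,X), (12,Y), (15,X), (20,X), (20,Y), (24,X), (25,X), (25,Y), (28,X)
ranks: 7->1, 10->2, 11->3, 12->4, 15->5, 20->6.5, 20->6.5, 24->8, 25->9.5, 25->9.5, 28->11
Step 2: Rank sum for X: R1 = 1 + 3 + 5 + 6.5 + 8 + 9.5 + 11 = 44.
Step 3: U_X = R1 - n1(n1+1)/2 = 44 - 7*8/2 = 44 - 28 = 16.
       U_Y = n1*n2 - U_X = 28 - 16 = 12.
Step 4: Ties are present, so use the tie-corrected normal approximation (with continuity correction) for the p-value.
Step 5: p-value = 0.775820; compare to alpha = 0.05. fail to reject H0.

U_X = 16, p = 0.775820, fail to reject H0 at alpha = 0.05.


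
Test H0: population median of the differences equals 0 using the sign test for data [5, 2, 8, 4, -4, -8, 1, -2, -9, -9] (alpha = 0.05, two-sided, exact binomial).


Step 1: Discard zero differences. Original n = 10; n_eff = number of nonzero differences = 10.
Nonzero differences (with sign): +5, +2, +8, +4, -4, -8, +1, -2, -9, -9
Step 2: Count signs: positive = 5, negative = 5.
Step 3: Under H0: P(positive) = 0.5, so the number of positives S ~ Bin(10, 0.5).
Step 4: Two-sided exact p-value = sum of Bin(10,0.5) probabilities at or below the observed probability = 1.000000.
Step 5: alpha = 0.05. fail to reject H0.

n_eff = 10, pos = 5, neg = 5, p = 1.000000, fail to reject H0.


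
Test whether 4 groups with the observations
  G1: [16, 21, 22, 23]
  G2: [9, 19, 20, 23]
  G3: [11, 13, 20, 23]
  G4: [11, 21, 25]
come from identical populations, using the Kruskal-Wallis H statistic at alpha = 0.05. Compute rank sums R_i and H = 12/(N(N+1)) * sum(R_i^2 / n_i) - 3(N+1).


Step 1: Combine all N = 15 observations and assign midranks.
sorted (value, group, rank): (9,G2,1), (11,G3,2.5), (11,G4,2.5), (13,G3,4), (16,G1,5), (19,G2,6), (20,G2,7.5), (20,G3,7.5), (21,G1,9.5), (21,G4,9.5), (22,G1,11), (23,G1,13), (23,G2,13), (23,G3,13), (25,G4,15)
Step 2: Sum ranks within each group.
R_1 = 38.5 (n_1 = 4)
R_2 = 27.5 (n_2 = 4)
R_3 = 27 (n_3 = 4)
R_4 = 27 (n_4 = 3)
Step 3: H = 12/(N(N+1)) * sum(R_i^2/n_i) - 3(N+1)
     = 12/(15*16) * (38.5^2/4 + 27.5^2/4 + 27^2/4 + 27^2/3) - 3*16
     = 0.050000 * 984.875 - 48
     = 1.243750.
Step 4: Ties present; correction factor C = 1 - 42/(15^3 - 15) = 0.987500. Corrected H = 1.243750 / 0.987500 = 1.259494.
Step 5: Under H0, H ~ chi^2(3); p-value = 0.738773.
Step 6: alpha = 0.05. fail to reject H0.

H = 1.2595, df = 3, p = 0.738773, fail to reject H0.


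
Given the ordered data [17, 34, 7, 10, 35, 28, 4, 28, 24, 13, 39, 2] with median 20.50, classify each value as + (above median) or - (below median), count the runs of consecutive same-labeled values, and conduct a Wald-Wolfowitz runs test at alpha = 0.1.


Step 1: Compute median = 20.50; label A = above, B = below.
Labels in order: BABBAABAABAB  (n_A = 6, n_B = 6)
Step 2: Count runs R = 9.
Step 3: Under H0 (random ordering), E[R] = 2*n_A*n_B/(n_A+n_B) + 1 = 2*6*6/12 + 1 = 7.0000.
        Var[R] = 2*n_A*n_B*(2*n_A*n_B - n_A - n_B) / ((n_A+n_B)^2 * (n_A+n_B-1)) = 4320/1584 = 2.7273.
        SD[R] = 1.6514.
Step 4: Continuity-corrected z = (R - 0.5 - E[R]) / SD[R] = (9 - 0.5 - 7.0000) / 1.6514 = 0.9083.
Step 5: Two-sided p-value via normal approximation = 2*(1 - Phi(|z|)) = 0.363722.
Step 6: alpha = 0.1. fail to reject H0.

R = 9, z = 0.9083, p = 0.363722, fail to reject H0.


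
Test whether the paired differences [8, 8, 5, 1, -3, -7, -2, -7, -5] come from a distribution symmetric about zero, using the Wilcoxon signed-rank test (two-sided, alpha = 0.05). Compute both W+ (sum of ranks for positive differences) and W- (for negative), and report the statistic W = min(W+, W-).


Step 1: Drop any zero differences (none here) and take |d_i|.
|d| = [8, 8, 5, 1, 3, 7, 2, 7, 5]
Step 2: Midrank |d_i| (ties get averaged ranks).
ranks: |8|->8.5, |8|->8.5, |5|->4.5, |1|->1, |3|->3, |7|->6.5, |2|->2, |7|->6.5, |5|->4.5
Step 3: Attach original signs; sum ranks with positive sign and with negative sign.
W+ = 8.5 + 8.5 + 4.5 + 1 = 22.5
W- = 3 + 6.5 + 2 + 6.5 + 4.5 = 22.5
(Check: W+ + W- = 45 should equal n(n+1)/2 = 45.)
Step 4: Test statistic W = min(W+, W-) = 22.5.
Step 5: Ties in |d|, so use the tie-corrected normal approximation.
        E[W] = n(n+1)/4 = 9*10/4 = 22.5.
        Tie groups: |d|=5 (t=2), |d|=7 (t=2), |d|=8 (t=2); sum(t^3 - t) = 18.
        Var[W] = n(n+1)(2n+1)/24 - sum(t^3-t)/48 = 1710/24 - 18/48 = 70.875.
        z = (W - E[W]) / sqrt(Var[W]) = (22.5 - 22.5) / 8.4187 = 0.0000.
        Two-sided p = 2*Phi(z) = 1.000000.
Step 6: alpha = 0.05. fail to reject H0.

W+ = 22.5, W- = 22.5, W = min = 22.5, p = 1.000000, fail to reject H0.


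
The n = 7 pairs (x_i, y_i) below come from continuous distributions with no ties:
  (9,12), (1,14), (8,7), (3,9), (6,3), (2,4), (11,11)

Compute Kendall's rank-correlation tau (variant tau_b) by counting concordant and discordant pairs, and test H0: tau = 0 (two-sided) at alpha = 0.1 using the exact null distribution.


Step 1: Enumerate the 21 unordered pairs (i,j) with i<j and classify each by sign(x_j-x_i) * sign(y_j-y_i).
  (1,2):dx=-8,dy=+2->D; (1,3):dx=-1,dy=-5->C; (1,4):dx=-6,dy=-3->C; (1,5):dx=-3,dy=-9->C
  (1,6):dx=-7,dy=-8->C; (1,7):dx=+2,dy=-1->D; (2,3):dx=+7,dy=-7->D; (2,4):dx=+2,dy=-5->D
  (2,5):dx=+5,dy=-11->D; (2,6):dx=+1,dy=-10->D; (2,7):dx=+10,dy=-3->D; (3,4):dx=-5,dy=+2->D
  (3,5):dx=-2,dy=-4->C; (3,6):dx=-6,dy=-3->C; (3,7):dx=+3,dy=+4->C; (4,5):dx=+3,dy=-6->D
  (4,6):dx=-1,dy=-5->C; (4,7):dx=+8,dy=+2->C; (5,6):dx=-4,dy=+1->D; (5,7):dx=+5,dy=+8->C
  (6,7):dx=+9,dy=+7->C
Step 2: C = 11, D = 10, total pairs = 21.
Step 3: tau = (C - D)/(n(n-1)/2) = (11 - 10)/21 = 0.047619.
Step 4: Exact two-sided p-value (enumerate n! = 5040 permutations of y under H0): p = 1.000000.
Step 5: alpha = 0.1. fail to reject H0.

tau_b = 0.0476 (C=11, D=10), p = 1.000000, fail to reject H0.


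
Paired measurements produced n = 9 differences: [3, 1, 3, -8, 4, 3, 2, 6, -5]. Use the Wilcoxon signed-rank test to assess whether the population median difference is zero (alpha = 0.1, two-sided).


Step 1: Drop any zero differences (none here) and take |d_i|.
|d| = [3, 1, 3, 8, 4, 3, 2, 6, 5]
Step 2: Midrank |d_i| (ties get averaged ranks).
ranks: |3|->4, |1|->1, |3|->4, |8|->9, |4|->6, |3|->4, |2|->2, |6|->8, |5|->7
Step 3: Attach original signs; sum ranks with positive sign and with negative sign.
W+ = 4 + 1 + 4 + 6 + 4 + 2 + 8 = 29
W- = 9 + 7 = 16
(Check: W+ + W- = 45 should equal n(n+1)/2 = 45.)
Step 4: Test statistic W = min(W+, W-) = 16.
Step 5: Ties in |d|, so use the tie-corrected normal approximation.
        E[W] = n(n+1)/4 = 9*10/4 = 22.5.
        Tie groups: |d|=3 (t=3); sum(t^3 - t) = 24.
        Var[W] = n(n+1)(2n+1)/24 - sum(t^3-t)/48 = 1710/24 - 24/48 = 70.75.
        z = (W - E[W]) / sqrt(Var[W]) = (16 - 22.5) / 8.4113 = -0.7728.
        Two-sided p = 2*Phi(z) = 0.439659.
Step 6: alpha = 0.1. fail to reject H0.

W+ = 29, W- = 16, W = min = 16, p = 0.439659, fail to reject H0.


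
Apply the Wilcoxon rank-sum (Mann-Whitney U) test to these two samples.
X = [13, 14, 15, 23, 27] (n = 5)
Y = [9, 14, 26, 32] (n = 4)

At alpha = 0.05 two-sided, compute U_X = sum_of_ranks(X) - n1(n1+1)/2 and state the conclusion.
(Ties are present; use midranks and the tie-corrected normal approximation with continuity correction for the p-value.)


Step 1: Combine and sort all 9 observations; assign midranks.
sorted (value, group): (9,Y), (13,X), (14,X), (14,Y), (15,X), (23,X), (26,Y), (27,X), (32,Y)
ranks: 9->1, 13->2, 14->3.5, 14->3.5, 15->5, 23->6, 26->7, 27->8, 32->9
Step 2: Rank sum for X: R1 = 2 + 3.5 + 5 + 6 + 8 = 24.5.
Step 3: U_X = R1 - n1(n1+1)/2 = 24.5 - 5*6/2 = 24.5 - 15 = 9.5.
       U_Y = n1*n2 - U_X = 20 - 9.5 = 10.5.
Step 4: Ties are present, so use the tie-corrected normal approximation (with continuity correction) for the p-value.
Step 5: p-value = 1.000000; compare to alpha = 0.05. fail to reject H0.

U_X = 9.5, p = 1.000000, fail to reject H0 at alpha = 0.05.


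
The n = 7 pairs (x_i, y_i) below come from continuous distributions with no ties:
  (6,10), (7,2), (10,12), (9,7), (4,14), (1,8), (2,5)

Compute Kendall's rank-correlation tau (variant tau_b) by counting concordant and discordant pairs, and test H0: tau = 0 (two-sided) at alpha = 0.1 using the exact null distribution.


Step 1: Enumerate the 21 unordered pairs (i,j) with i<j and classify each by sign(x_j-x_i) * sign(y_j-y_i).
  (1,2):dx=+1,dy=-8->D; (1,3):dx=+4,dy=+2->C; (1,4):dx=+3,dy=-3->D; (1,5):dx=-2,dy=+4->D
  (1,6):dx=-5,dy=-2->C; (1,7):dx=-4,dy=-5->C; (2,3):dx=+3,dy=+10->C; (2,4):dx=+2,dy=+5->C
  (2,5):dx=-3,dy=+12->D; (2,6):dx=-6,dy=+6->D; (2,7):dx=-5,dy=+3->D; (3,4):dx=-1,dy=-5->C
  (3,5):dx=-6,dy=+2->D; (3,6):dx=-9,dy=-4->C; (3,7):dx=-8,dy=-7->C; (4,5):dx=-5,dy=+7->D
  (4,6):dx=-8,dy=+1->D; (4,7):dx=-7,dy=-2->C; (5,6):dx=-3,dy=-6->C; (5,7):dx=-2,dy=-9->C
  (6,7):dx=+1,dy=-3->D
Step 2: C = 11, D = 10, total pairs = 21.
Step 3: tau = (C - D)/(n(n-1)/2) = (11 - 10)/21 = 0.047619.
Step 4: Exact two-sided p-value (enumerate n! = 5040 permutations of y under H0): p = 1.000000.
Step 5: alpha = 0.1. fail to reject H0.

tau_b = 0.0476 (C=11, D=10), p = 1.000000, fail to reject H0.


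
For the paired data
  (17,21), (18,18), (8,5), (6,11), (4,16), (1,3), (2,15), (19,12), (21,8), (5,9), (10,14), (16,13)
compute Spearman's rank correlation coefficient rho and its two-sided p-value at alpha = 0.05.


Step 1: Rank x and y separately (midranks; no ties here).
rank(x): 17->9, 18->10, 8->6, 6->5, 4->3, 1->1, 2->2, 19->11, 21->12, 5->4, 10->7, 16->8
rank(y): 21->12, 18->11, 5->2, 11->5, 16->10, 3->1, 15->9, 12->6, 8->3, 9->4, 14->8, 13->7
Step 2: d_i = R_x(i) - R_y(i); compute d_i^2.
  (9-12)^2=9, (10-11)^2=1, (6-2)^2=16, (5-5)^2=0, (3-10)^2=49, (1-1)^2=0, (2-9)^2=49, (11-6)^2=25, (12-3)^2=81, (4-4)^2=0, (7-8)^2=1, (8-7)^2=1
sum(d^2) = 232.
Step 3: rho = 1 - 6*232 / (12*(12^2 - 1)) = 1 - 1392/1716 = 0.188811.
Step 4: Under H0, t = rho * sqrt((n-2)/(1-rho^2)) = 0.6080 ~ t(10).
Step 5: Two-sided p-value from the t-distribution with 10 df = 0.556737.
Step 6: alpha = 0.05. fail to reject H0.

rho = 0.1888, p = 0.556737, fail to reject H0 at alpha = 0.05.


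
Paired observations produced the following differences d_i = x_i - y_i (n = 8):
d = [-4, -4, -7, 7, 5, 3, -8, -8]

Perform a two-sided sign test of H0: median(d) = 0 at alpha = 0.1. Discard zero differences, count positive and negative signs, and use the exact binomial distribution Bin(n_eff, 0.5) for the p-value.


Step 1: Discard zero differences. Original n = 8; n_eff = number of nonzero differences = 8.
Nonzero differences (with sign): -4, -4, -7, +7, +5, +3, -8, -8
Step 2: Count signs: positive = 3, negative = 5.
Step 3: Under H0: P(positive) = 0.5, so the number of positives S ~ Bin(8, 0.5).
Step 4: Two-sided exact p-value = sum of Bin(8,0.5) probabilities at or below the observed probability = 0.726562.
Step 5: alpha = 0.1. fail to reject H0.

n_eff = 8, pos = 3, neg = 5, p = 0.726562, fail to reject H0.


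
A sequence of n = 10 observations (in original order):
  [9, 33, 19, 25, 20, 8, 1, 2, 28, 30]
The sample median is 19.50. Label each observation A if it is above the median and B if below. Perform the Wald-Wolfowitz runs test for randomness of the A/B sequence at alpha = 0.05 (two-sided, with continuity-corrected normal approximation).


Step 1: Compute median = 19.50; label A = above, B = below.
Labels in order: BABAABBBAA  (n_A = 5, n_B = 5)
Step 2: Count runs R = 6.
Step 3: Under H0 (random ordering), E[R] = 2*n_A*n_B/(n_A+n_B) + 1 = 2*5*5/10 + 1 = 6.0000.
        Var[R] = 2*n_A*n_B*(2*n_A*n_B - n_A - n_B) / ((n_A+n_B)^2 * (n_A+n_B-1)) = 2000/900 = 2.2222.
        SD[R] = 1.4907.
Step 4: R = E[R], so z = 0 with no continuity correction.
Step 5: Two-sided p-value via normal approximation = 2*(1 - Phi(|z|)) = 1.000000.
Step 6: alpha = 0.05. fail to reject H0.

R = 6, z = 0.0000, p = 1.000000, fail to reject H0.


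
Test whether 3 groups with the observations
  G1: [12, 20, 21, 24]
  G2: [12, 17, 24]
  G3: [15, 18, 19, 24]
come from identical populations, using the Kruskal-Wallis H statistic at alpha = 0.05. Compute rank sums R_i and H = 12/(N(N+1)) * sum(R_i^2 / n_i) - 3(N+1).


Step 1: Combine all N = 11 observations and assign midranks.
sorted (value, group, rank): (12,G1,1.5), (12,G2,1.5), (15,G3,3), (17,G2,4), (18,G3,5), (19,G3,6), (20,G1,7), (21,G1,8), (24,G1,10), (24,G2,10), (24,G3,10)
Step 2: Sum ranks within each group.
R_1 = 26.5 (n_1 = 4)
R_2 = 15.5 (n_2 = 3)
R_3 = 24 (n_3 = 4)
Step 3: H = 12/(N(N+1)) * sum(R_i^2/n_i) - 3(N+1)
     = 12/(11*12) * (26.5^2/4 + 15.5^2/3 + 24^2/4) - 3*12
     = 0.090909 * 399.646 - 36
     = 0.331439.
Step 4: Ties present; correction factor C = 1 - 30/(11^3 - 11) = 0.977273. Corrected H = 0.331439 / 0.977273 = 0.339147.
Step 5: Under H0, H ~ chi^2(2); p-value = 0.844025.
Step 6: alpha = 0.05. fail to reject H0.

H = 0.3391, df = 2, p = 0.844025, fail to reject H0.


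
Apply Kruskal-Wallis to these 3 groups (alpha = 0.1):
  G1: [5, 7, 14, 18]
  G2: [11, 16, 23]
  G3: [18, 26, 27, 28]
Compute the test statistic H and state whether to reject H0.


Step 1: Combine all N = 11 observations and assign midranks.
sorted (value, group, rank): (5,G1,1), (7,G1,2), (11,G2,3), (14,G1,4), (16,G2,5), (18,G1,6.5), (18,G3,6.5), (23,G2,8), (26,G3,9), (27,G3,10), (28,G3,11)
Step 2: Sum ranks within each group.
R_1 = 13.5 (n_1 = 4)
R_2 = 16 (n_2 = 3)
R_3 = 36.5 (n_3 = 4)
Step 3: H = 12/(N(N+1)) * sum(R_i^2/n_i) - 3(N+1)
     = 12/(11*12) * (13.5^2/4 + 16^2/3 + 36.5^2/4) - 3*12
     = 0.090909 * 463.958 - 36
     = 6.178030.
Step 4: Ties present; correction factor C = 1 - 6/(11^3 - 11) = 0.995455. Corrected H = 6.178030 / 0.995455 = 6.206240.
Step 5: Under H0, H ~ chi^2(2); p-value = 0.044909.
Step 6: alpha = 0.1. reject H0.

H = 6.2062, df = 2, p = 0.044909, reject H0.


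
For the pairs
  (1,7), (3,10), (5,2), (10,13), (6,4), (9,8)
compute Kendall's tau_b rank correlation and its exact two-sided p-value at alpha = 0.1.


Step 1: Enumerate the 15 unordered pairs (i,j) with i<j and classify each by sign(x_j-x_i) * sign(y_j-y_i).
  (1,2):dx=+2,dy=+3->C; (1,3):dx=+4,dy=-5->D; (1,4):dx=+9,dy=+6->C; (1,5):dx=+5,dy=-3->D
  (1,6):dx=+8,dy=+1->C; (2,3):dx=+2,dy=-8->D; (2,4):dx=+7,dy=+3->C; (2,5):dx=+3,dy=-6->D
  (2,6):dx=+6,dy=-2->D; (3,4):dx=+5,dy=+11->C; (3,5):dx=+1,dy=+2->C; (3,6):dx=+4,dy=+6->C
  (4,5):dx=-4,dy=-9->C; (4,6):dx=-1,dy=-5->C; (5,6):dx=+3,dy=+4->C
Step 2: C = 10, D = 5, total pairs = 15.
Step 3: tau = (C - D)/(n(n-1)/2) = (10 - 5)/15 = 0.333333.
Step 4: Exact two-sided p-value (enumerate n! = 720 permutations of y under H0): p = 0.469444.
Step 5: alpha = 0.1. fail to reject H0.

tau_b = 0.3333 (C=10, D=5), p = 0.469444, fail to reject H0.


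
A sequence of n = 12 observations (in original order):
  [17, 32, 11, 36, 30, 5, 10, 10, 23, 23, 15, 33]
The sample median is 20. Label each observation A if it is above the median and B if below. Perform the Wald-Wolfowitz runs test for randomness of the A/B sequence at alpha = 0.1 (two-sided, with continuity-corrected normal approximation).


Step 1: Compute median = 20; label A = above, B = below.
Labels in order: BABAABBBAABA  (n_A = 6, n_B = 6)
Step 2: Count runs R = 8.
Step 3: Under H0 (random ordering), E[R] = 2*n_A*n_B/(n_A+n_B) + 1 = 2*6*6/12 + 1 = 7.0000.
        Var[R] = 2*n_A*n_B*(2*n_A*n_B - n_A - n_B) / ((n_A+n_B)^2 * (n_A+n_B-1)) = 4320/1584 = 2.7273.
        SD[R] = 1.6514.
Step 4: Continuity-corrected z = (R - 0.5 - E[R]) / SD[R] = (8 - 0.5 - 7.0000) / 1.6514 = 0.3028.
Step 5: Two-sided p-value via normal approximation = 2*(1 - Phi(|z|)) = 0.762069.
Step 6: alpha = 0.1. fail to reject H0.

R = 8, z = 0.3028, p = 0.762069, fail to reject H0.


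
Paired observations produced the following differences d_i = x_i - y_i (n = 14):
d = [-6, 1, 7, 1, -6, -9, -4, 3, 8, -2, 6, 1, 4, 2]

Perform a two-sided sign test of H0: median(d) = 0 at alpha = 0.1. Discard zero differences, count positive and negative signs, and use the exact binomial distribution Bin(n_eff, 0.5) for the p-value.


Step 1: Discard zero differences. Original n = 14; n_eff = number of nonzero differences = 14.
Nonzero differences (with sign): -6, +1, +7, +1, -6, -9, -4, +3, +8, -2, +6, +1, +4, +2
Step 2: Count signs: positive = 9, negative = 5.
Step 3: Under H0: P(positive) = 0.5, so the number of positives S ~ Bin(14, 0.5).
Step 4: Two-sided exact p-value = sum of Bin(14,0.5) probabilities at or below the observed probability = 0.423950.
Step 5: alpha = 0.1. fail to reject H0.

n_eff = 14, pos = 9, neg = 5, p = 0.423950, fail to reject H0.


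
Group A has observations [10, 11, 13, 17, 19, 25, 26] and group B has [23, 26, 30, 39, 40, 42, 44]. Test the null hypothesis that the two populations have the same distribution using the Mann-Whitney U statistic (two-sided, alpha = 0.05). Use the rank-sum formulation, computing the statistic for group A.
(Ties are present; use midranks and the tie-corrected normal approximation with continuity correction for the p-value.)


Step 1: Combine and sort all 14 observations; assign midranks.
sorted (value, group): (10,X), (11,X), (13,X), (17,X), (19,X), (23,Y), (25,X), (26,X), (26,Y), (30,Y), (39,Y), (40,Y), (42,Y), (44,Y)
ranks: 10->1, 11->2, 13->3, 17->4, 19->5, 23->6, 25->7, 26->8.5, 26->8.5, 30->10, 39->11, 40->12, 42->13, 44->14
Step 2: Rank sum for X: R1 = 1 + 2 + 3 + 4 + 5 + 7 + 8.5 = 30.5.
Step 3: U_X = R1 - n1(n1+1)/2 = 30.5 - 7*8/2 = 30.5 - 28 = 2.5.
       U_Y = n1*n2 - U_X = 49 - 2.5 = 46.5.
Step 4: Ties are present, so use the tie-corrected normal approximation (with continuity correction) for the p-value.
Step 5: p-value = 0.005956; compare to alpha = 0.05. reject H0.

U_X = 2.5, p = 0.005956, reject H0 at alpha = 0.05.


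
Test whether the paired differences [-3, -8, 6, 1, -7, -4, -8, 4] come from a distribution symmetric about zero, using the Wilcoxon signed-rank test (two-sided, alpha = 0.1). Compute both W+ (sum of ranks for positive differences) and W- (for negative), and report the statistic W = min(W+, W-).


Step 1: Drop any zero differences (none here) and take |d_i|.
|d| = [3, 8, 6, 1, 7, 4, 8, 4]
Step 2: Midrank |d_i| (ties get averaged ranks).
ranks: |3|->2, |8|->7.5, |6|->5, |1|->1, |7|->6, |4|->3.5, |8|->7.5, |4|->3.5
Step 3: Attach original signs; sum ranks with positive sign and with negative sign.
W+ = 5 + 1 + 3.5 = 9.5
W- = 2 + 7.5 + 6 + 3.5 + 7.5 = 26.5
(Check: W+ + W- = 36 should equal n(n+1)/2 = 36.)
Step 4: Test statistic W = min(W+, W-) = 9.5.
Step 5: Ties in |d|, so use the tie-corrected normal approximation.
        E[W] = n(n+1)/4 = 8*9/4 = 18.
        Tie groups: |d|=4 (t=2), |d|=8 (t=2); sum(t^3 - t) = 12.
        Var[W] = n(n+1)(2n+1)/24 - sum(t^3-t)/48 = 1224/24 - 12/48 = 50.75.
        z = (W - E[W]) / sqrt(Var[W]) = (9.5 - 18) / 7.1239 = -1.1932.
        Two-sided p = 2*Phi(z) = 0.232804.
Step 6: alpha = 0.1. fail to reject H0.

W+ = 9.5, W- = 26.5, W = min = 9.5, p = 0.232804, fail to reject H0.


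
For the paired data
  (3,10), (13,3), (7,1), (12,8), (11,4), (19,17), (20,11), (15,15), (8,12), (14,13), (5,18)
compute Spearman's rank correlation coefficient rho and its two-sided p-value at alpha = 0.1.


Step 1: Rank x and y separately (midranks; no ties here).
rank(x): 3->1, 13->7, 7->3, 12->6, 11->5, 19->10, 20->11, 15->9, 8->4, 14->8, 5->2
rank(y): 10->5, 3->2, 1->1, 8->4, 4->3, 17->10, 11->6, 15->9, 12->7, 13->8, 18->11
Step 2: d_i = R_x(i) - R_y(i); compute d_i^2.
  (1-5)^2=16, (7-2)^2=25, (3-1)^2=4, (6-4)^2=4, (5-3)^2=4, (10-10)^2=0, (11-6)^2=25, (9-9)^2=0, (4-7)^2=9, (8-8)^2=0, (2-11)^2=81
sum(d^2) = 168.
Step 3: rho = 1 - 6*168 / (11*(11^2 - 1)) = 1 - 1008/1320 = 0.236364.
Step 4: Under H0, t = rho * sqrt((n-2)/(1-rho^2)) = 0.7298 ~ t(9).
Step 5: Two-sided p-value from the t-distribution with 9 df = 0.484091.
Step 6: alpha = 0.1. fail to reject H0.

rho = 0.2364, p = 0.484091, fail to reject H0 at alpha = 0.1.


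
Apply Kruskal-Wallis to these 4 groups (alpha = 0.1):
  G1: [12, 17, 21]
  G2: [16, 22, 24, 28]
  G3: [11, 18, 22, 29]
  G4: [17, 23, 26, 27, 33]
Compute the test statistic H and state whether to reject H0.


Step 1: Combine all N = 16 observations and assign midranks.
sorted (value, group, rank): (11,G3,1), (12,G1,2), (16,G2,3), (17,G1,4.5), (17,G4,4.5), (18,G3,6), (21,G1,7), (22,G2,8.5), (22,G3,8.5), (23,G4,10), (24,G2,11), (26,G4,12), (27,G4,13), (28,G2,14), (29,G3,15), (33,G4,16)
Step 2: Sum ranks within each group.
R_1 = 13.5 (n_1 = 3)
R_2 = 36.5 (n_2 = 4)
R_3 = 30.5 (n_3 = 4)
R_4 = 55.5 (n_4 = 5)
Step 3: H = 12/(N(N+1)) * sum(R_i^2/n_i) - 3(N+1)
     = 12/(16*17) * (13.5^2/3 + 36.5^2/4 + 30.5^2/4 + 55.5^2/5) - 3*17
     = 0.044118 * 1242.42 - 51
     = 3.812868.
Step 4: Ties present; correction factor C = 1 - 12/(16^3 - 16) = 0.997059. Corrected H = 3.812868 / 0.997059 = 3.824115.
Step 5: Under H0, H ~ chi^2(3); p-value = 0.281094.
Step 6: alpha = 0.1. fail to reject H0.

H = 3.8241, df = 3, p = 0.281094, fail to reject H0.


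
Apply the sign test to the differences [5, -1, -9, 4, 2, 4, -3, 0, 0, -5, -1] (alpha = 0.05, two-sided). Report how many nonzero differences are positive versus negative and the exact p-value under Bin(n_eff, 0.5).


Step 1: Discard zero differences. Original n = 11; n_eff = number of nonzero differences = 9.
Nonzero differences (with sign): +5, -1, -9, +4, +2, +4, -3, -5, -1
Step 2: Count signs: positive = 4, negative = 5.
Step 3: Under H0: P(positive) = 0.5, so the number of positives S ~ Bin(9, 0.5).
Step 4: Two-sided exact p-value = sum of Bin(9,0.5) probabilities at or below the observed probability = 1.000000.
Step 5: alpha = 0.05. fail to reject H0.

n_eff = 9, pos = 4, neg = 5, p = 1.000000, fail to reject H0.


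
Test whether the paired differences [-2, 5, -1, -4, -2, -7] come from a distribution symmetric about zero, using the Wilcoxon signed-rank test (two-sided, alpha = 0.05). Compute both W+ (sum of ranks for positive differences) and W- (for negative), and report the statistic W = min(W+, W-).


Step 1: Drop any zero differences (none here) and take |d_i|.
|d| = [2, 5, 1, 4, 2, 7]
Step 2: Midrank |d_i| (ties get averaged ranks).
ranks: |2|->2.5, |5|->5, |1|->1, |4|->4, |2|->2.5, |7|->6
Step 3: Attach original signs; sum ranks with positive sign and with negative sign.
W+ = 5 = 5
W- = 2.5 + 1 + 4 + 2.5 + 6 = 16
(Check: W+ + W- = 21 should equal n(n+1)/2 = 21.)
Step 4: Test statistic W = min(W+, W-) = 5.
Step 5: Ties in |d|, so use the tie-corrected normal approximation.
        E[W] = n(n+1)/4 = 6*7/4 = 10.5.
        Tie groups: |d|=2 (t=2); sum(t^3 - t) = 6.
        Var[W] = n(n+1)(2n+1)/24 - sum(t^3-t)/48 = 546/24 - 6/48 = 22.625.
        z = (W - E[W]) / sqrt(Var[W]) = (5 - 10.5) / 4.7566 = -1.1563.
        Two-sided p = 2*Phi(z) = 0.247561.
Step 6: alpha = 0.05. fail to reject H0.

W+ = 5, W- = 16, W = min = 5, p = 0.247561, fail to reject H0.


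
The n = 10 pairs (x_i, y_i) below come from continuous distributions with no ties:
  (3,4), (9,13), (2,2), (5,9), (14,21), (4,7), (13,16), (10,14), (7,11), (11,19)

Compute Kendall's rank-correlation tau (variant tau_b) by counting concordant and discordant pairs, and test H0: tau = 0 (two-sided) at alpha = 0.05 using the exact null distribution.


Step 1: Enumerate the 45 unordered pairs (i,j) with i<j and classify each by sign(x_j-x_i) * sign(y_j-y_i).
  (1,2):dx=+6,dy=+9->C; (1,3):dx=-1,dy=-2->C; (1,4):dx=+2,dy=+5->C; (1,5):dx=+11,dy=+17->C
  (1,6):dx=+1,dy=+3->C; (1,7):dx=+10,dy=+12->C; (1,8):dx=+7,dy=+10->C; (1,9):dx=+4,dy=+7->C
  (1,10):dx=+8,dy=+15->C; (2,3):dx=-7,dy=-11->C; (2,4):dx=-4,dy=-4->C; (2,5):dx=+5,dy=+8->C
  (2,6):dx=-5,dy=-6->C; (2,7):dx=+4,dy=+3->C; (2,8):dx=+1,dy=+1->C; (2,9):dx=-2,dy=-2->C
  (2,10):dx=+2,dy=+6->C; (3,4):dx=+3,dy=+7->C; (3,5):dx=+12,dy=+19->C; (3,6):dx=+2,dy=+5->C
  (3,7):dx=+11,dy=+14->C; (3,8):dx=+8,dy=+12->C; (3,9):dx=+5,dy=+9->C; (3,10):dx=+9,dy=+17->C
  (4,5):dx=+9,dy=+12->C; (4,6):dx=-1,dy=-2->C; (4,7):dx=+8,dy=+7->C; (4,8):dx=+5,dy=+5->C
  (4,9):dx=+2,dy=+2->C; (4,10):dx=+6,dy=+10->C; (5,6):dx=-10,dy=-14->C; (5,7):dx=-1,dy=-5->C
  (5,8):dx=-4,dy=-7->C; (5,9):dx=-7,dy=-10->C; (5,10):dx=-3,dy=-2->C; (6,7):dx=+9,dy=+9->C
  (6,8):dx=+6,dy=+7->C; (6,9):dx=+3,dy=+4->C; (6,10):dx=+7,dy=+12->C; (7,8):dx=-3,dy=-2->C
  (7,9):dx=-6,dy=-5->C; (7,10):dx=-2,dy=+3->D; (8,9):dx=-3,dy=-3->C; (8,10):dx=+1,dy=+5->C
  (9,10):dx=+4,dy=+8->C
Step 2: C = 44, D = 1, total pairs = 45.
Step 3: tau = (C - D)/(n(n-1)/2) = (44 - 1)/45 = 0.955556.
Step 4: Exact two-sided p-value (enumerate n! = 3628800 permutations of y under H0): p = 0.000006.
Step 5: alpha = 0.05. reject H0.

tau_b = 0.9556 (C=44, D=1), p = 0.000006, reject H0.


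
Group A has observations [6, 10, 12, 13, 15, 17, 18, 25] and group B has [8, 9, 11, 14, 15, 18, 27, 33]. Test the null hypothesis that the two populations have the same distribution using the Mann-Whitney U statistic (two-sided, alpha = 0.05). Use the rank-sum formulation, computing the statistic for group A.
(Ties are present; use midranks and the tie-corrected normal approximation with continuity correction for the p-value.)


Step 1: Combine and sort all 16 observations; assign midranks.
sorted (value, group): (6,X), (8,Y), (9,Y), (10,X), (11,Y), (12,X), (13,X), (14,Y), (15,X), (15,Y), (17,X), (18,X), (18,Y), (25,X), (27,Y), (33,Y)
ranks: 6->1, 8->2, 9->3, 10->4, 11->5, 12->6, 13->7, 14->8, 15->9.5, 15->9.5, 17->11, 18->12.5, 18->12.5, 25->14, 27->15, 33->16
Step 2: Rank sum for X: R1 = 1 + 4 + 6 + 7 + 9.5 + 11 + 12.5 + 14 = 65.
Step 3: U_X = R1 - n1(n1+1)/2 = 65 - 8*9/2 = 65 - 36 = 29.
       U_Y = n1*n2 - U_X = 64 - 29 = 35.
Step 4: Ties are present, so use the tie-corrected normal approximation (with continuity correction) for the p-value.
Step 5: p-value = 0.792597; compare to alpha = 0.05. fail to reject H0.

U_X = 29, p = 0.792597, fail to reject H0 at alpha = 0.05.


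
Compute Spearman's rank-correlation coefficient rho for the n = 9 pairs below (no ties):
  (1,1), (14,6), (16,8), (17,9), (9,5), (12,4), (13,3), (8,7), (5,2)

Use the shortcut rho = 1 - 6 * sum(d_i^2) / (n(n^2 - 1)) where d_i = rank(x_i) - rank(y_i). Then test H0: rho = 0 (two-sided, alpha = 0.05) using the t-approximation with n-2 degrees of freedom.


Step 1: Rank x and y separately (midranks; no ties here).
rank(x): 1->1, 14->7, 16->8, 17->9, 9->4, 12->5, 13->6, 8->3, 5->2
rank(y): 1->1, 6->6, 8->8, 9->9, 5->5, 4->4, 3->3, 7->7, 2->2
Step 2: d_i = R_x(i) - R_y(i); compute d_i^2.
  (1-1)^2=0, (7-6)^2=1, (8-8)^2=0, (9-9)^2=0, (4-5)^2=1, (5-4)^2=1, (6-3)^2=9, (3-7)^2=16, (2-2)^2=0
sum(d^2) = 28.
Step 3: rho = 1 - 6*28 / (9*(9^2 - 1)) = 1 - 168/720 = 0.766667.
Step 4: Under H0, t = rho * sqrt((n-2)/(1-rho^2)) = 3.1593 ~ t(7).
Step 5: Two-sided p-value from the t-distribution with 7 df = 0.015944.
Step 6: alpha = 0.05. reject H0.

rho = 0.7667, p = 0.015944, reject H0 at alpha = 0.05.


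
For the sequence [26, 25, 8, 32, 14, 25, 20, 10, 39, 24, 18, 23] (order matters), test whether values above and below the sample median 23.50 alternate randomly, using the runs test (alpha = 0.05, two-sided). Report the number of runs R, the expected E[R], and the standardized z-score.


Step 1: Compute median = 23.50; label A = above, B = below.
Labels in order: AABABABBAABB  (n_A = 6, n_B = 6)
Step 2: Count runs R = 8.
Step 3: Under H0 (random ordering), E[R] = 2*n_A*n_B/(n_A+n_B) + 1 = 2*6*6/12 + 1 = 7.0000.
        Var[R] = 2*n_A*n_B*(2*n_A*n_B - n_A - n_B) / ((n_A+n_B)^2 * (n_A+n_B-1)) = 4320/1584 = 2.7273.
        SD[R] = 1.6514.
Step 4: Continuity-corrected z = (R - 0.5 - E[R]) / SD[R] = (8 - 0.5 - 7.0000) / 1.6514 = 0.3028.
Step 5: Two-sided p-value via normal approximation = 2*(1 - Phi(|z|)) = 0.762069.
Step 6: alpha = 0.05. fail to reject H0.

R = 8, z = 0.3028, p = 0.762069, fail to reject H0.


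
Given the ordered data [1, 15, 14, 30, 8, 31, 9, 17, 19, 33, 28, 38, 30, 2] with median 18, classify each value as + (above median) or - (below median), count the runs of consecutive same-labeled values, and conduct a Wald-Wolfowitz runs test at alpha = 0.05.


Step 1: Compute median = 18; label A = above, B = below.
Labels in order: BBBABABBAAAAAB  (n_A = 7, n_B = 7)
Step 2: Count runs R = 7.
Step 3: Under H0 (random ordering), E[R] = 2*n_A*n_B/(n_A+n_B) + 1 = 2*7*7/14 + 1 = 8.0000.
        Var[R] = 2*n_A*n_B*(2*n_A*n_B - n_A - n_B) / ((n_A+n_B)^2 * (n_A+n_B-1)) = 8232/2548 = 3.2308.
        SD[R] = 1.7974.
Step 4: Continuity-corrected z = (R + 0.5 - E[R]) / SD[R] = (7 + 0.5 - 8.0000) / 1.7974 = -0.2782.
Step 5: Two-sided p-value via normal approximation = 2*(1 - Phi(|z|)) = 0.780879.
Step 6: alpha = 0.05. fail to reject H0.

R = 7, z = -0.2782, p = 0.780879, fail to reject H0.


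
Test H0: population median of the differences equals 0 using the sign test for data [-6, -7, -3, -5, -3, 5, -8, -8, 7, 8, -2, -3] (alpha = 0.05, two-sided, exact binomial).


Step 1: Discard zero differences. Original n = 12; n_eff = number of nonzero differences = 12.
Nonzero differences (with sign): -6, -7, -3, -5, -3, +5, -8, -8, +7, +8, -2, -3
Step 2: Count signs: positive = 3, negative = 9.
Step 3: Under H0: P(positive) = 0.5, so the number of positives S ~ Bin(12, 0.5).
Step 4: Two-sided exact p-value = sum of Bin(12,0.5) probabilities at or below the observed probability = 0.145996.
Step 5: alpha = 0.05. fail to reject H0.

n_eff = 12, pos = 3, neg = 9, p = 0.145996, fail to reject H0.


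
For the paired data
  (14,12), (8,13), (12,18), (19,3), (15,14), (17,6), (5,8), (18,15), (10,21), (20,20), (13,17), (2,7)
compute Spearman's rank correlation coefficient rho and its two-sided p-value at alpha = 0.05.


Step 1: Rank x and y separately (midranks; no ties here).
rank(x): 14->7, 8->3, 12->5, 19->11, 15->8, 17->9, 5->2, 18->10, 10->4, 20->12, 13->6, 2->1
rank(y): 12->5, 13->6, 18->10, 3->1, 14->7, 6->2, 8->4, 15->8, 21->12, 20->11, 17->9, 7->3
Step 2: d_i = R_x(i) - R_y(i); compute d_i^2.
  (7-5)^2=4, (3-6)^2=9, (5-10)^2=25, (11-1)^2=100, (8-7)^2=1, (9-2)^2=49, (2-4)^2=4, (10-8)^2=4, (4-12)^2=64, (12-11)^2=1, (6-9)^2=9, (1-3)^2=4
sum(d^2) = 274.
Step 3: rho = 1 - 6*274 / (12*(12^2 - 1)) = 1 - 1644/1716 = 0.041958.
Step 4: Under H0, t = rho * sqrt((n-2)/(1-rho^2)) = 0.1328 ~ t(10).
Step 5: Two-sided p-value from the t-distribution with 10 df = 0.896986.
Step 6: alpha = 0.05. fail to reject H0.

rho = 0.0420, p = 0.896986, fail to reject H0 at alpha = 0.05.


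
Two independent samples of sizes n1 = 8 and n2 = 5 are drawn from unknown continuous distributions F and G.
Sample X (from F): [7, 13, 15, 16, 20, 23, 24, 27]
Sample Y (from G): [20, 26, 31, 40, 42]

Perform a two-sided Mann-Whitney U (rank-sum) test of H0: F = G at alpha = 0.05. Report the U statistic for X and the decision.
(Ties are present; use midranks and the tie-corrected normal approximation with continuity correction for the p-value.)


Step 1: Combine and sort all 13 observations; assign midranks.
sorted (value, group): (7,X), (13,X), (15,X), (16,X), (20,X), (20,Y), (23,X), (24,X), (26,Y), (27,X), (31,Y), (40,Y), (42,Y)
ranks: 7->1, 13->2, 15->3, 16->4, 20->5.5, 20->5.5, 23->7, 24->8, 26->9, 27->10, 31->11, 40->12, 42->13
Step 2: Rank sum for X: R1 = 1 + 2 + 3 + 4 + 5.5 + 7 + 8 + 10 = 40.5.
Step 3: U_X = R1 - n1(n1+1)/2 = 40.5 - 8*9/2 = 40.5 - 36 = 4.5.
       U_Y = n1*n2 - U_X = 40 - 4.5 = 35.5.
Step 4: Ties are present, so use the tie-corrected normal approximation (with continuity correction) for the p-value.
Step 5: p-value = 0.027892; compare to alpha = 0.05. reject H0.

U_X = 4.5, p = 0.027892, reject H0 at alpha = 0.05.


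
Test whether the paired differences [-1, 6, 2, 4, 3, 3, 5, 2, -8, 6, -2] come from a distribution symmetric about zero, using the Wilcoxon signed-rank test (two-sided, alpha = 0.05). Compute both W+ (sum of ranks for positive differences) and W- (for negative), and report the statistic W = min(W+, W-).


Step 1: Drop any zero differences (none here) and take |d_i|.
|d| = [1, 6, 2, 4, 3, 3, 5, 2, 8, 6, 2]
Step 2: Midrank |d_i| (ties get averaged ranks).
ranks: |1|->1, |6|->9.5, |2|->3, |4|->7, |3|->5.5, |3|->5.5, |5|->8, |2|->3, |8|->11, |6|->9.5, |2|->3
Step 3: Attach original signs; sum ranks with positive sign and with negative sign.
W+ = 9.5 + 3 + 7 + 5.5 + 5.5 + 8 + 3 + 9.5 = 51
W- = 1 + 11 + 3 = 15
(Check: W+ + W- = 66 should equal n(n+1)/2 = 66.)
Step 4: Test statistic W = min(W+, W-) = 15.
Step 5: Ties in |d|, so use the tie-corrected normal approximation.
        E[W] = n(n+1)/4 = 11*12/4 = 33.
        Tie groups: |d|=2 (t=3), |d|=3 (t=2), |d|=6 (t=2); sum(t^3 - t) = 36.
        Var[W] = n(n+1)(2n+1)/24 - sum(t^3-t)/48 = 3036/24 - 36/48 = 125.75.
        z = (W - E[W]) / sqrt(Var[W]) = (15 - 33) / 11.2138 = -1.6052.
        Two-sided p = 2*Phi(z) = 0.108458.
Step 6: alpha = 0.05. fail to reject H0.

W+ = 51, W- = 15, W = min = 15, p = 0.108458, fail to reject H0.
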